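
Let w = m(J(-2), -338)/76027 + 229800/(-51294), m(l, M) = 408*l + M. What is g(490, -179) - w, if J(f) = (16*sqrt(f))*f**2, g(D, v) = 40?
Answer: 28912916582/649954823 - 26112*I*sqrt(2)/76027 ≈ 44.484 - 0.48572*I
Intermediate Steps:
J(f) = 16*f**(5/2)
m(l, M) = M + 408*l
w = -2914723662/649954823 + 26112*I*sqrt(2)/76027 (w = (-338 + 408*(16*(-2)**(5/2)))/76027 + 229800/(-51294) = (-338 + 408*(16*(4*I*sqrt(2))))*(1/76027) + 229800*(-1/51294) = (-338 + 408*(64*I*sqrt(2)))*(1/76027) - 38300/8549 = (-338 + 26112*I*sqrt(2))*(1/76027) - 38300/8549 = (-338/76027 + 26112*I*sqrt(2)/76027) - 38300/8549 = -2914723662/649954823 + 26112*I*sqrt(2)/76027 ≈ -4.4845 + 0.48572*I)
g(490, -179) - w = 40 - (-2914723662/649954823 + 26112*I*sqrt(2)/76027) = 40 + (2914723662/649954823 - 26112*I*sqrt(2)/76027) = 28912916582/649954823 - 26112*I*sqrt(2)/76027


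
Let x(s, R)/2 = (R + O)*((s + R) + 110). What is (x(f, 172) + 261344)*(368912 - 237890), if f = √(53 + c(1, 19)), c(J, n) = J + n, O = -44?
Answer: 43700553792 + 33541632*√73 ≈ 4.3987e+10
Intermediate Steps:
f = √73 (f = √(53 + (1 + 19)) = √(53 + 20) = √73 ≈ 8.5440)
x(s, R) = 2*(-44 + R)*(110 + R + s) (x(s, R) = 2*((R - 44)*((s + R) + 110)) = 2*((-44 + R)*((R + s) + 110)) = 2*((-44 + R)*(110 + R + s)) = 2*(-44 + R)*(110 + R + s))
(x(f, 172) + 261344)*(368912 - 237890) = ((-9680 - 88*√73 + 2*172² + 132*172 + 2*172*√73) + 261344)*(368912 - 237890) = ((-9680 - 88*√73 + 2*29584 + 22704 + 344*√73) + 261344)*131022 = ((-9680 - 88*√73 + 59168 + 22704 + 344*√73) + 261344)*131022 = ((72192 + 256*√73) + 261344)*131022 = (333536 + 256*√73)*131022 = 43700553792 + 33541632*√73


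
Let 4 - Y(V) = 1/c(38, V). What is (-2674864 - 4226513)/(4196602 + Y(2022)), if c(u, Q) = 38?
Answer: -87417442/53157009 ≈ -1.6445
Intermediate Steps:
Y(V) = 151/38 (Y(V) = 4 - 1/38 = 151/38)
(-2674864 - 4226513)/(4196602 + Y(2022)) = (-2674864 - 4226513)/(4196602 + 151/38) = -6901377/159471027/38 = -6901377*38/159471027 = -87417442/53157009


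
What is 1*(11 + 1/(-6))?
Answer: 65/6 ≈ 10.833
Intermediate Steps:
1*(11 + 1/(-6)) = 1*(11 - ⅙) = 1*(65/6) = 65/6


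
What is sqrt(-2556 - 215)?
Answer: I*sqrt(2771) ≈ 52.64*I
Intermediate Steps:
sqrt(-2556 - 215) = sqrt(-2771) = I*sqrt(2771)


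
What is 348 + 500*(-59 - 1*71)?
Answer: -64652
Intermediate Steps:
348 + 500*(-59 - 1*71) = 348 + 500*(-59 - 71) = 348 + 500*(-130) = 348 - 65000 = -64652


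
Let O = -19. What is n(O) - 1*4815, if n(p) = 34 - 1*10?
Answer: -4791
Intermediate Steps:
n(p) = 24 (n(p) = 34 - 10 = 24)
n(O) - 1*4815 = 24 - 1*4815 = 24 - 4815 = -4791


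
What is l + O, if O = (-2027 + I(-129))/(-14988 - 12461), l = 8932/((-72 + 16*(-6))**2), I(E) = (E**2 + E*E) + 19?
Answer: -22767961/27668592 ≈ -0.82288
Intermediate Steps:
I(E) = 19 + 2*E**2 (I(E) = (E**2 + E**2) + 19 = 2*E**2 + 19 = 19 + 2*E**2)
l = 319/1008 (l = 8932/((-72 - 96)**2) = 8932/((-168)**2) = 8932/28224 = 8932*(1/28224) = 319/1008 ≈ 0.31647)
O = -31274/27449 (O = (-2027 + (19 + 2*(-129)**2))/(-14988 - 12461) = (-2027 + (19 + 2*16641))/(-27449) = (-2027 + (19 + 33282))*(-1/27449) = (-2027 + 33301)*(-1/27449) = 31274*(-1/27449) = -31274/27449 ≈ -1.1393)
l + O = 319/1008 - 31274/27449 = -22767961/27668592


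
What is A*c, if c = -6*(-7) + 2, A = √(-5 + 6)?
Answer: 44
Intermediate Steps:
A = 1 (A = √1 = 1)
c = 44 (c = 42 + 2 = 44)
A*c = 1*44 = 44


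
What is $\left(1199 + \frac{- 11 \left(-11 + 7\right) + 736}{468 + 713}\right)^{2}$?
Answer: $\frac{2007319406401}{1394761} \approx 1.4392 \cdot 10^{6}$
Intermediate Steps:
$\left(1199 + \frac{- 11 \left(-11 + 7\right) + 736}{468 + 713}\right)^{2} = \left(1199 + \frac{\left(-11\right) \left(-4\right) + 736}{1181}\right)^{2} = \left(1199 + \left(44 + 736\right) \frac{1}{1181}\right)^{2} = \left(1199 + 780 \cdot \frac{1}{1181}\right)^{2} = \left(1199 + \frac{780}{1181}\right)^{2} = \left(\frac{1416799}{1181}\right)^{2} = \frac{2007319406401}{1394761}$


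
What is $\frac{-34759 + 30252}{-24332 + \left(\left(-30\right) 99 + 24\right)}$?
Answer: $\frac{4507}{27278} \approx 0.16522$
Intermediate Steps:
$\frac{-34759 + 30252}{-24332 + \left(\left(-30\right) 99 + 24\right)} = - \frac{4507}{-24332 + \left(-2970 + 24\right)} = - \frac{4507}{-24332 - 2946} = - \frac{4507}{-27278} = \left(-4507\right) \left(- \frac{1}{27278}\right) = \frac{4507}{27278}$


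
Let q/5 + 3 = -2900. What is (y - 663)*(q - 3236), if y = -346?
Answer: 17910759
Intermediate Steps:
q = -14515 (q = -15 + 5*(-2900) = -15 - 14500 = -14515)
(y - 663)*(q - 3236) = (-346 - 663)*(-14515 - 3236) = -1009*(-17751) = 17910759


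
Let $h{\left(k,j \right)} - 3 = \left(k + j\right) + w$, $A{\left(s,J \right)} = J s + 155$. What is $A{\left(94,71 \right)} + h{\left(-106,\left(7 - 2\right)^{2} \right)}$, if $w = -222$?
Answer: $6529$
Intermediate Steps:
$A{\left(s,J \right)} = 155 + J s$
$h{\left(k,j \right)} = -219 + j + k$ ($h{\left(k,j \right)} = 3 - \left(222 - j - k\right) = 3 + \left(-222 + j + k\right) = -219 + j + k$)
$A{\left(94,71 \right)} + h{\left(-106,\left(7 - 2\right)^{2} \right)} = \left(155 + 71 \cdot 94\right) - \left(325 - \left(7 - 2\right)^{2}\right) = \left(155 + 6674\right) - \left(325 - 25\right) = 6829 - 300 = 6529$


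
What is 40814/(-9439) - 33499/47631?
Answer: -2260208695/449589009 ≈ -5.0273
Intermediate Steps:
40814/(-9439) - 33499/47631 = 40814*(-1/9439) - 33499*1/47631 = -40814/9439 - 33499/47631 = -2260208695/449589009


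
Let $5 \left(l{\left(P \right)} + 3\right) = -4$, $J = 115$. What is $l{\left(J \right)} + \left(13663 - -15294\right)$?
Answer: $\frac{144766}{5} \approx 28953.0$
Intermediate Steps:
$l{\left(P \right)} = - \frac{19}{5}$ ($l{\left(P \right)} = -3 + \frac{1}{5} \left(-4\right) = -3 - \frac{4}{5} = - \frac{19}{5}$)
$l{\left(J \right)} + \left(13663 - -15294\right) = - \frac{19}{5} + \left(13663 - -15294\right) = - \frac{19}{5} + \left(13663 + 15294\right) = - \frac{19}{5} + 28957 = \frac{144766}{5}$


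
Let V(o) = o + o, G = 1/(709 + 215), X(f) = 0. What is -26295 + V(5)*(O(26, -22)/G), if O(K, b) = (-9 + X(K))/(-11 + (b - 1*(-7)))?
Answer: -300255/13 ≈ -23097.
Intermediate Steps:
G = 1/924 ≈ 0.0010823
O(K, b) = -9/(-4 + b) (O(K, b) = (-9 + 0)/(-11 + (b - 1*(-7))) = -9/(-11 + (b + 7)) = -9/(-11 + (7 + b)) = -9/(-4 + b))
V(o) = 2*o
-26295 + V(5)*(O(26, -22)/G) = -26295 + (2*5)*((-9/(-4 - 22))/(1/924)) = -26295 + 10*(-9/(-26)*924) = -26295 + 10*(-9*(-1/26)*924) = -26295 + 10*((9/26)*924) = -26295 + 10*(4158/13) = -26295 + 41580/13 = -300255/13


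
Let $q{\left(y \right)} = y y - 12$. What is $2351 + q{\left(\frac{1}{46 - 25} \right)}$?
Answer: $\frac{1031500}{441} \approx 2339.0$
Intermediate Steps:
$q{\left(y \right)} = -12 + y^{2}$ ($q{\left(y \right)} = y^{2} - 12 = -12 + y^{2}$)
$2351 + q{\left(\frac{1}{46 - 25} \right)} = 2351 - \left(12 - \left(\frac{1}{46 - 25}\right)^{2}\right) = 2351 - \left(12 - \left(\frac{1}{21}\right)^{2}\right) = 2351 + \left(-12 + \frac{1}{441}\right) = 2351 - \frac{5291}{441} = \frac{1031500}{441}$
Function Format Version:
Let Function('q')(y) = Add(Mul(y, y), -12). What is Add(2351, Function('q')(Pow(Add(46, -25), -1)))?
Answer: Rational(1031500, 441) ≈ 2339.0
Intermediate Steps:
Function('q')(y) = Add(-12, Pow(y, 2)) (Function('q')(y) = Add(Pow(y, 2), -12) = Add(-12, Pow(y, 2)))
Add(2351, Function('q')(Pow(Add(46, -25), -1))) = Add(2351, Add(-12, Pow(Pow(Add(46, -25), -1), 2))) = Add(2351, Add(-12, Pow(Pow(21, -1), 2))) = Add(2351, Add(-12, Pow(Rational(1, 21), 2))) = Add(2351, Add(-12, Rational(1, 441))) = Add(2351, Rational(-5291, 441)) = Rational(1031500, 441)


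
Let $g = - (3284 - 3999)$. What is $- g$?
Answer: $-715$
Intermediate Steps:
$g = 715$ ($g = \left(-1\right) \left(-715\right) = 715$)
$- g = \left(-1\right) 715 = -715$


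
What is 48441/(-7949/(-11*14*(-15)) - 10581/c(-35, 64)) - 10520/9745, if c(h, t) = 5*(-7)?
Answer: 216637990502/1345583753 ≈ 161.00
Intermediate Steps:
c(h, t) = -35
48441/(-7949/(-11*14*(-15)) - 10581/c(-35, 64)) - 10520/9745 = 48441/(-7949/(-11*14*(-15)) - 10581/(-35)) - 10520/9745 = 48441/(-7949/((-154*(-15))) - 10581*(-1/35)) - 10520*1/9745 = 48441/(-7949/2310 + 10581/35) - 2104/1949 = 48441/(690397/2310) - 2104/1949 = 48441*(2310/690397) - 2104/1949 = 111898710/690397 - 2104/1949 = 216637990502/1345583753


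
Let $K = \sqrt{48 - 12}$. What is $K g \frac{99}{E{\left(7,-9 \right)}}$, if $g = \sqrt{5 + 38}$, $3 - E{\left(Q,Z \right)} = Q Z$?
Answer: $9 \sqrt{43} \approx 59.017$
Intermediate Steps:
$E{\left(Q,Z \right)} = 3 - Q Z$
$K = 6$ ($K = \sqrt{36} = 6$)
$g = \sqrt{43} \approx 6.5574$
$K g \frac{99}{E{\left(7,-9 \right)}} = 6 \sqrt{43} \frac{99}{3 - 7 \left(-9\right)} = 6 \sqrt{43} \frac{99}{3 + 63} = 6 \sqrt{43} \cdot \frac{99}{66} = 6 \sqrt{43} \cdot 99 \cdot \frac{1}{66} = 6 \sqrt{43} \cdot \frac{3}{2} = 9 \sqrt{43}$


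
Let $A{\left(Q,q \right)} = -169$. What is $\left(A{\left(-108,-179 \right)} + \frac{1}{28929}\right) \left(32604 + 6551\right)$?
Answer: $- \frac{191428795000}{28929} \approx -6.6172 \cdot 10^{6}$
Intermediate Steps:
$\left(A{\left(-108,-179 \right)} + \frac{1}{28929}\right) \left(32604 + 6551\right) = \left(-169 + \frac{1}{28929}\right) \left(32604 + 6551\right) = \left(-169 + \frac{1}{28929}\right) 39155 = \left(- \frac{4889000}{28929}\right) 39155 = - \frac{191428795000}{28929}$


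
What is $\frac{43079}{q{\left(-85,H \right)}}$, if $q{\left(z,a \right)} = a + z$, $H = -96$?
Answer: $- \frac{43079}{181} \approx -238.01$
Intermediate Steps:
$\frac{43079}{q{\left(-85,H \right)}} = \frac{43079}{-96 - 85} = \frac{43079}{-181} = 43079 \left(- \frac{1}{181}\right) = - \frac{43079}{181}$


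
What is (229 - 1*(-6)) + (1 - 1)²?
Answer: 235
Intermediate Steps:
(229 - 1*(-6)) + (1 - 1)² = (229 + 6) + 0² = 235 + 0 = 235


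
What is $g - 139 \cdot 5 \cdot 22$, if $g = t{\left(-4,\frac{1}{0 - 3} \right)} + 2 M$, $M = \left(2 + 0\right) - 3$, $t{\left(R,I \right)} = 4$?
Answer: $-15288$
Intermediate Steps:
$M = -1$ ($M = 2 - 3 = -1$)
$g = 2$ ($g = 4 + 2 \left(-1\right) = 4 - 2 = 2$)
$g - 139 \cdot 5 \cdot 22 = 2 - 139 \cdot 5 \cdot 22 = 2 - 15290 = -15288$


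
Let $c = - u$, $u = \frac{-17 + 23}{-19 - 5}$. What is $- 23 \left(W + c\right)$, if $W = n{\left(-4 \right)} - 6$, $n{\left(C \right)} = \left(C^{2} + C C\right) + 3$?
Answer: $- \frac{2691}{4} \approx -672.75$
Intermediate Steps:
$n{\left(C \right)} = 3 + 2 C^{2}$ ($n{\left(C \right)} = \left(C^{2} + C^{2}\right) + 3 = 2 C^{2} + 3 = 3 + 2 C^{2}$)
$u = - \frac{1}{4}$ ($u = \frac{6}{-24} = 6 \left(- \frac{1}{24}\right) = - \frac{1}{4} \approx -0.25$)
$W = 29$ ($W = \left(3 + 2 \left(-4\right)^{2}\right) - 6 = \left(3 + 2 \cdot 16\right) - 6 = \left(3 + 32\right) - 6 = 35 - 6 = 29$)
$c = \frac{1}{4}$ ($c = \left(-1\right) \left(- \frac{1}{4}\right) = \frac{1}{4} \approx 0.25$)
$- 23 \left(W + c\right) = - 23 \left(29 + \frac{1}{4}\right) = \left(-23\right) \frac{117}{4} = - \frac{2691}{4}$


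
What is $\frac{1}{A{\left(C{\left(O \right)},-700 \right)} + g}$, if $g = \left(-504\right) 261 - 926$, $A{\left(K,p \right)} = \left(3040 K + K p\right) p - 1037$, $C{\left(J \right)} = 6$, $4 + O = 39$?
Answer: $- \frac{1}{9961507} \approx -1.0039 \cdot 10^{-7}$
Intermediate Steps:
$O = 35$ ($O = -4 + 39 = 35$)
$A{\left(K,p \right)} = -1037 + p \left(3040 K + K p\right)$ ($A{\left(K,p \right)} = p \left(3040 K + K p\right) - 1037 = -1037 + p \left(3040 K + K p\right)$)
$g = -132470$ ($g = -131544 - 926 = -132470$)
$\frac{1}{A{\left(C{\left(O \right)},-700 \right)} + g} = \frac{1}{\left(-1037 + 6 \left(-700\right)^{2} + 3040 \cdot 6 \left(-700\right)\right) - 132470} = \frac{1}{\left(-1037 + 6 \cdot 490000 - 12768000\right) - 132470} = \frac{1}{\left(-1037 + 2940000 - 12768000\right) - 132470} = \frac{1}{-9829037 - 132470} = \frac{1}{-9961507} = - \frac{1}{9961507}$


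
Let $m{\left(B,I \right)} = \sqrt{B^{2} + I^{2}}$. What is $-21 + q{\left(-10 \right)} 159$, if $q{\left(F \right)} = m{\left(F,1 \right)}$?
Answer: $-21 + 159 \sqrt{101} \approx 1576.9$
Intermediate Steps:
$q{\left(F \right)} = \sqrt{1 + F^{2}}$ ($q{\left(F \right)} = \sqrt{F^{2} + 1^{2}} = \sqrt{F^{2} + 1} = \sqrt{1 + F^{2}}$)
$-21 + q{\left(-10 \right)} 159 = -21 + \sqrt{1 + \left(-10\right)^{2}} \cdot 159 = -21 + \sqrt{1 + 100} \cdot 159 = -21 + \sqrt{101} \cdot 159 = -21 + 159 \sqrt{101}$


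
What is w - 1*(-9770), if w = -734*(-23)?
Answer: 26652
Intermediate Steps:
w = 16882
w - 1*(-9770) = 16882 - 1*(-9770) = 16882 + 9770 = 26652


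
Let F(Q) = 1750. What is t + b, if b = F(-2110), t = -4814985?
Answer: -4813235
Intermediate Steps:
b = 1750
t + b = -4814985 + 1750 = -4813235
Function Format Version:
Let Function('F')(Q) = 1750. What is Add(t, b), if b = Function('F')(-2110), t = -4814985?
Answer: -4813235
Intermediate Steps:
b = 1750
Add(t, b) = Add(-4814985, 1750) = -4813235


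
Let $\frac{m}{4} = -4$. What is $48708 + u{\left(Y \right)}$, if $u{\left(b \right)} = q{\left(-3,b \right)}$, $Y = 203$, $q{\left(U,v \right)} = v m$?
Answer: $45460$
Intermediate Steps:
$m = -16$ ($m = 4 \left(-4\right) = -16$)
$q{\left(U,v \right)} = - 16 v$ ($q{\left(U,v \right)} = v \left(-16\right) = - 16 v$)
$u{\left(b \right)} = - 16 b$
$48708 + u{\left(Y \right)} = 48708 - 3248 = 45460$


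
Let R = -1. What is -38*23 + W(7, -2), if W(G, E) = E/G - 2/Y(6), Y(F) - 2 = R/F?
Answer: -67404/77 ≈ -875.38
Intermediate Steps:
Y(F) = 2 - 1/F
W(G, E) = -12/11 + E/G (W(G, E) = E/G - 2/(2 - 1/6) = E/G - 2/(2 - 1*⅙) = E/G - 2/(2 - ⅙) = E/G - 2/11/6 = E/G - 2*6/11 = E/G - 12/11 = -12/11 + E/G)
-38*23 + W(7, -2) = -38*23 + (-12/11 - 2/7) = -874 + (-12/11 - 2*⅐) = -874 + (-12/11 - 2/7) = -874 - 106/77 = -67404/77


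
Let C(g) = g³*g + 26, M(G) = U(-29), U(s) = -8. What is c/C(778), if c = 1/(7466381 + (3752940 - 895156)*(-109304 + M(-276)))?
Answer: -1/114447220203119605070814 ≈ -8.7377e-24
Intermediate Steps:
M(G) = -8
C(g) = 26 + g⁴ (C(g) = g⁴ + 26 = 26 + g⁴)
c = -1/312382618227 (c = 1/(7466381 + (3752940 - 895156)*(-109304 - 8)) = 1/(7466381 + 2857784*(-109312)) = 1/(7466381 - 312390084608) = 1/(-312382618227) = -1/312382618227 ≈ -3.2012e-12)
c/C(778) = -1/(312382618227*(26 + 778⁴)) = -1/(312382618227*(26 + 366368720656)) = -1/312382618227/366368720682 = -1/312382618227*1/366368720682 = -1/114447220203119605070814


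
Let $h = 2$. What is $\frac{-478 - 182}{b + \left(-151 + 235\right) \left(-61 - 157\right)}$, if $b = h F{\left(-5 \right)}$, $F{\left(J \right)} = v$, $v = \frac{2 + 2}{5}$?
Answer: $\frac{825}{22888} \approx 0.036045$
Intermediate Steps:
$v = \frac{4}{5}$ ($v = 4 \cdot \frac{1}{5} = \frac{4}{5} \approx 0.8$)
$F{\left(J \right)} = \frac{4}{5}$
$b = \frac{8}{5}$ ($b = 2 \cdot \frac{4}{5} = \frac{8}{5} \approx 1.6$)
$\frac{-478 - 182}{b + \left(-151 + 235\right) \left(-61 - 157\right)} = \frac{-478 - 182}{\frac{8}{5} + \left(-151 + 235\right) \left(-61 - 157\right)} = - \frac{660}{\frac{8}{5} + 84 \left(-218\right)} = - \frac{660}{\frac{8}{5} - 18312} = - \frac{660}{- \frac{91552}{5}} = \left(-660\right) \left(- \frac{5}{91552}\right) = \frac{825}{22888}$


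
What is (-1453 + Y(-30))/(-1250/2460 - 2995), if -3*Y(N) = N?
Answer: 354978/736895 ≈ 0.48172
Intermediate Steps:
Y(N) = -N/3
(-1453 + Y(-30))/(-1250/2460 - 2995) = (-1453 - ⅓*(-30))/(-1250/2460 - 2995) = (-1453 + 10)/(-1250*1/2460 - 2995) = -1443/(-125/246 - 2995) = -1443/(-736895/246) = -1443*(-246/736895) = 354978/736895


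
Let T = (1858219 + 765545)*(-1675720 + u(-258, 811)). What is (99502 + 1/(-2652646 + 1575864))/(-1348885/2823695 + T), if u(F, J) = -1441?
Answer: -8643892113695151/382276016146607305638458 ≈ -2.2612e-8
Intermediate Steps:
T = -4400474654004 (T = (1858219 + 765545)*(-1675720 - 1441) = 2623764*(-1677161) = -4400474654004)
(99502 + 1/(-2652646 + 1575864))/(-1348885/2823695 + T) = (99502 + 1/(-2652646 + 1575864))/(-1348885/2823695 - 4400474654004) = (99502 + 1/(-1076782))/(-1348885*1/2823695 - 4400474654004) = (99502 - 1/1076782)/(-269777/564739 - 4400474654004) = 107141962563/(1076782*(-2485119655627834733/564739)) = (107141962563/1076782)*(-564739/2485119655627834733) = -8643892113695151/382276016146607305638458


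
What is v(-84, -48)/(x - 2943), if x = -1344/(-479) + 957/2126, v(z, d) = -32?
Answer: 32587328/2993700075 ≈ 0.010885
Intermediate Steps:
x = 3315747/1018354 (x = -1344*(-1/479) + 957*(1/2126) = 1344/479 + 957/2126 = 3315747/1018354 ≈ 3.2560)
v(-84, -48)/(x - 2943) = -32/(3315747/1018354 - 2943) = -32/(-2993700075/1018354) = -32*(-1018354/2993700075) = 32587328/2993700075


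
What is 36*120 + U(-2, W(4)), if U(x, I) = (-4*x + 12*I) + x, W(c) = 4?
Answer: 4374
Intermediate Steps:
U(x, I) = -3*x + 12*I
36*120 + U(-2, W(4)) = 36*120 + (-3*(-2) + 12*4) = 4320 + (6 + 48) = 4320 + 54 = 4374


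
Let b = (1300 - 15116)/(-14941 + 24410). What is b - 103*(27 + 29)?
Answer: -54631008/9469 ≈ -5769.5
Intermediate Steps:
b = -13816/9469 ≈ -1.4591
b - 103*(27 + 29) = -13816/9469 - 103*(27 + 29) = -13816/9469 - 103*56 = -13816/9469 - 5768 = -54631008/9469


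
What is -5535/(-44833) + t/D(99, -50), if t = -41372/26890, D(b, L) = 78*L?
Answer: 145578953969/1175420385750 ≈ 0.12385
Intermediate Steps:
t = -20686/13445 (t = -41372*1/26890 = -20686/13445 ≈ -1.5386)
-5535/(-44833) + t/D(99, -50) = -5535/(-44833) - 20686/(13445*(78*(-50))) = -5535*(-1/44833) - 20686/13445/(-3900) = 5535/44833 - 20686/13445*(-1/3900) = 5535/44833 + 10343/26217750 = 145578953969/1175420385750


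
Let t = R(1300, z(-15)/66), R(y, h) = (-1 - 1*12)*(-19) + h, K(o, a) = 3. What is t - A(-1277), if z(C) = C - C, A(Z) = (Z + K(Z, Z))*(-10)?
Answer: -12493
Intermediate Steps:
A(Z) = -30 - 10*Z (A(Z) = (Z + 3)*(-10) = (3 + Z)*(-10) = -30 - 10*Z)
z(C) = 0
R(y, h) = 247 + h (R(y, h) = (-1 - 12)*(-19) + h = -13*(-19) + h = 247 + h)
t = 247 (t = 247 + 0/66 = 247 + 0*(1/66) = 247 + 0 = 247)
t - A(-1277) = 247 - (-30 - 10*(-1277)) = 247 - (-30 + 12770) = 247 - 1*12740 = 247 - 12740 = -12493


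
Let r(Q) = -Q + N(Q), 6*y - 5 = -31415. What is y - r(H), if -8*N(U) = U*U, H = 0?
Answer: -5235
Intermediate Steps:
y = -5235 (y = ⅚ + (⅙)*(-31415) = ⅚ - 31415/6 = -5235)
N(U) = -U²/8 (N(U) = -U*U/8 = -U²/8)
r(Q) = -Q - Q²/8
y - r(H) = -5235 - 0*(-8 - 1*0)/8 = -5235 - 0*(-8 + 0)/8 = -5235 - 0*(-8)/8 = -5235 - 1*0 = -5235 + 0 = -5235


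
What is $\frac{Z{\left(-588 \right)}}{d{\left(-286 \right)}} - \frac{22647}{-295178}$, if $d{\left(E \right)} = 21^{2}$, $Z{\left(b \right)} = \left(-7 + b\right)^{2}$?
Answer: $\frac{2132864873}{2656602} \approx 802.85$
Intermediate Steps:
$d{\left(E \right)} = 441$
$\frac{Z{\left(-588 \right)}}{d{\left(-286 \right)}} - \frac{22647}{-295178} = \frac{\left(-7 - 588\right)^{2}}{441} - \frac{22647}{-295178} = \left(-595\right)^{2} \cdot \frac{1}{441} - - \frac{22647}{295178} = 354025 \cdot \frac{1}{441} + \frac{22647}{295178} = \frac{7225}{9} + \frac{22647}{295178} = \frac{2132864873}{2656602}$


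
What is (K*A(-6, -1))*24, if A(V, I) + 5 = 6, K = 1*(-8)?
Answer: -192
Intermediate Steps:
K = -8
A(V, I) = 1 (A(V, I) = -5 + 6 = 1)
(K*A(-6, -1))*24 = -8*1*24 = -8*24 = -192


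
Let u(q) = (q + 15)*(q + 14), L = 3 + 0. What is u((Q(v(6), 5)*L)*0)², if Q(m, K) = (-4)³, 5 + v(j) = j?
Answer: 44100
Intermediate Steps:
v(j) = -5 + j
L = 3
Q(m, K) = -64
u(q) = (14 + q)*(15 + q) (u(q) = (15 + q)*(14 + q) = (14 + q)*(15 + q))
u((Q(v(6), 5)*L)*0)² = (210 + (-64*3*0)² + 29*(-64*3*0))² = (210 + (-192*0)² + 29*(-192*0))² = (210 + 0² + 29*0)² = (210 + 0 + 0)² = 210² = 44100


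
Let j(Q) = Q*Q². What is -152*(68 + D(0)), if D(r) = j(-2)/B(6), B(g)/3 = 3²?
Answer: -277856/27 ≈ -10291.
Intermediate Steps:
B(g) = 27 (B(g) = 3*3² = 3*9 = 27)
j(Q) = Q³
D(r) = -8/27 (D(r) = (-2)³/27 = -8*1/27 = -8/27)
-152*(68 + D(0)) = -152*(68 - 8/27) = -152*1828/27 = -277856/27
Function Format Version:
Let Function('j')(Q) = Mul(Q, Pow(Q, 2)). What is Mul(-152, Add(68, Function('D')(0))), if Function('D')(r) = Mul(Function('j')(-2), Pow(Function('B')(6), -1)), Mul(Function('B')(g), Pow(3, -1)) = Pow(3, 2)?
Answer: Rational(-277856, 27) ≈ -10291.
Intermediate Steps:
Function('B')(g) = 27 (Function('B')(g) = Mul(3, Pow(3, 2)) = Mul(3, 9) = 27)
Function('j')(Q) = Pow(Q, 3)
Function('D')(r) = Rational(-8, 27) (Function('D')(r) = Mul(Pow(-2, 3), Pow(27, -1)) = Mul(-8, Rational(1, 27)) = Rational(-8, 27))
Mul(-152, Add(68, Function('D')(0))) = Mul(-152, Add(68, Rational(-8, 27))) = Mul(-152, Rational(1828, 27)) = Rational(-277856, 27)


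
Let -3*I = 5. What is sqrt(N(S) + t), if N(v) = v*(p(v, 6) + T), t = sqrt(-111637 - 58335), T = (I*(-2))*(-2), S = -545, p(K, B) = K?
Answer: sqrt(2705925 + 18*I*sqrt(42493))/3 ≈ 548.32 + 0.37594*I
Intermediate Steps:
I = -5/3 (I = -1/3*5 = -5/3 ≈ -1.6667)
T = -20/3 (T = -5/3*(-2)*(-2) = (10/3)*(-2) = -20/3 ≈ -6.6667)
t = 2*I*sqrt(42493) (t = sqrt(-169972) = 2*I*sqrt(42493) ≈ 412.28*I)
N(v) = v*(-20/3 + v) (N(v) = v*(v - 20/3) = v*(-20/3 + v))
sqrt(N(S) + t) = sqrt((1/3)*(-545)*(-20 + 3*(-545)) + 2*I*sqrt(42493)) = sqrt((1/3)*(-545)*(-20 - 1635) + 2*I*sqrt(42493)) = sqrt((1/3)*(-545)*(-1655) + 2*I*sqrt(42493)) = sqrt(901975/3 + 2*I*sqrt(42493))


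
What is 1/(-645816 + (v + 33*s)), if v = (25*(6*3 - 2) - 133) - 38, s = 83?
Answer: -1/642848 ≈ -1.5556e-6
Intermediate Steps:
v = 229 (v = (25*(18 - 2) - 133) - 38 = (25*16 - 133) - 38 = (400 - 133) - 38 = 267 - 38 = 229)
1/(-645816 + (v + 33*s)) = 1/(-645816 + (229 + 33*83)) = 1/(-645816 + (229 + 2739)) = 1/(-645816 + 2968) = 1/(-642848) = -1/642848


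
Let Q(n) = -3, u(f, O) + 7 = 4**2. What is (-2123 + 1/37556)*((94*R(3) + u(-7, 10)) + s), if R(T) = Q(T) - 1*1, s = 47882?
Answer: -3788436853305/37556 ≈ -1.0087e+8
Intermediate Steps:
u(f, O) = 9 (u(f, O) = -7 + 4**2 = -7 + 16 = 9)
R(T) = -4 (R(T) = -3 - 1*1 = -3 - 1 = -4)
(-2123 + 1/37556)*((94*R(3) + u(-7, 10)) + s) = (-2123 + 1/37556)*((94*(-4) + 9) + 47882) = (-2123 + 1/37556)*((-376 + 9) + 47882) = -79731387*(-367 + 47882)/37556 = -79731387/37556*47515 = -3788436853305/37556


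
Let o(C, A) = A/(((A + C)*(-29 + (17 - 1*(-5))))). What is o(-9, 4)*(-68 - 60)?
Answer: -512/35 ≈ -14.629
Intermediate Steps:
o(C, A) = A/(-7*A - 7*C) (o(C, A) = A/(((A + C)*(-29 + (17 + 5)))) = A/(((A + C)*(-29 + 22))) = A/(((A + C)*(-7))) = A/(-7*A - 7*C))
o(-9, 4)*(-68 - 60) = (-1*4/(7*4 + 7*(-9)))*(-68 - 60) = -1*4/(28 - 63)*(-128) = -1*4/(-35)*(-128) = -1*4*(-1/35)*(-128) = (4/35)*(-128) = -512/35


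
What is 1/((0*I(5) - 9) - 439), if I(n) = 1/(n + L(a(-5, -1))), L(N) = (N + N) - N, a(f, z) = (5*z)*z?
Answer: -1/448 ≈ -0.0022321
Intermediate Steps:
a(f, z) = 5*z²
L(N) = N (L(N) = 2*N - N = N)
I(n) = 1/(5 + n) (I(n) = 1/(n + 5*(-1)²) = 1/(n + 5*1) = 1/(n + 5) = 1/(5 + n))
1/((0*I(5) - 9) - 439) = 1/((0/(5 + 5) - 9) - 439) = 1/((0/10 - 9) - 439) = 1/((0*(⅒) - 9) - 439) = 1/((0 - 9) - 439) = 1/(-9 - 439) = 1/(-448) = -1/448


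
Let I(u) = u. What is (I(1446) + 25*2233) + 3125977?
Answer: 3183248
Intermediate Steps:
(I(1446) + 25*2233) + 3125977 = (1446 + 25*2233) + 3125977 = (1446 + 55825) + 3125977 = 57271 + 3125977 = 3183248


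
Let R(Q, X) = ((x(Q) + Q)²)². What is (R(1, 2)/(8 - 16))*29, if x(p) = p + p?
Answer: -2349/8 ≈ -293.63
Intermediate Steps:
x(p) = 2*p
R(Q, X) = 81*Q⁴ (R(Q, X) = ((2*Q + Q)²)² = ((3*Q)²)² = (9*Q²)² = 81*Q⁴)
(R(1, 2)/(8 - 16))*29 = ((81*1⁴)/(8 - 16))*29 = ((81*1)/(-8))*29 = -⅛*81*29 = -81/8*29 = -2349/8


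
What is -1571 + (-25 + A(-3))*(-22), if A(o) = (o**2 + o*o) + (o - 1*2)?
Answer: -1307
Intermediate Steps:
A(o) = -2 + o + 2*o**2 (A(o) = (o**2 + o**2) + (o - 2) = 2*o**2 + (-2 + o) = -2 + o + 2*o**2)
-1571 + (-25 + A(-3))*(-22) = -1571 + (-25 + (-2 - 3 + 2*(-3)**2))*(-22) = -1571 + (-25 + (-2 - 3 + 2*9))*(-22) = -1571 + (-25 + (-2 - 3 + 18))*(-22) = -1571 + (-25 + 13)*(-22) = -1571 - 12*(-22) = -1571 + 264 = -1307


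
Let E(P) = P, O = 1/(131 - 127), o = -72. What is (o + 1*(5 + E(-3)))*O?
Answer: -35/2 ≈ -17.500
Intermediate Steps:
O = ¼ (O = 1/4 = ¼ ≈ 0.25000)
(o + 1*(5 + E(-3)))*O = (-72 + 1*(5 - 3))*(¼) = (-72 + 1*2)*(¼) = (-72 + 2)*(¼) = -70*¼ = -35/2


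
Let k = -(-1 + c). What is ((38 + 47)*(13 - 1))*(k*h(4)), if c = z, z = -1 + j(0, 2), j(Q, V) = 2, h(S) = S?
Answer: 0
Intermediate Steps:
z = 1 (z = -1 + 2 = 1)
c = 1
k = 0 (k = -(-1 + 1) = -1*0 = 0)
((38 + 47)*(13 - 1))*(k*h(4)) = ((38 + 47)*(13 - 1))*(0*4) = (85*12)*0 = 1020*0 = 0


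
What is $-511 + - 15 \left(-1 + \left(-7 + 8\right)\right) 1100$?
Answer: $-511$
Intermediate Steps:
$-511 + - 15 \left(-1 + \left(-7 + 8\right)\right) 1100 = -511 + - 15 \left(-1 + 1\right) 1100 = -511 + \left(-15\right) 0 \cdot 1100 = -511 + 0 \cdot 1100 = -511 + 0 = -511$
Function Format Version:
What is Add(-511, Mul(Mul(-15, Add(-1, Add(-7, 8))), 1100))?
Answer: -511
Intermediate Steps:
Add(-511, Mul(Mul(-15, Add(-1, Add(-7, 8))), 1100)) = Add(-511, Mul(Mul(-15, Add(-1, 1)), 1100)) = Add(-511, Mul(Mul(-15, 0), 1100)) = Add(-511, Mul(0, 1100)) = Add(-511, 0) = -511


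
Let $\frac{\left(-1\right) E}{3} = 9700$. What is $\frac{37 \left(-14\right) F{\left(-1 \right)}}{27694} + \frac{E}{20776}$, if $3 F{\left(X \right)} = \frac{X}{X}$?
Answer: $- \frac{303556021}{215763954} \approx -1.4069$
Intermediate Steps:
$F{\left(X \right)} = \frac{1}{3}$ ($F{\left(X \right)} = \frac{X \frac{1}{X}}{3} = \frac{1}{3} \cdot 1 = \frac{1}{3}$)
$E = -29100$ ($E = \left(-3\right) 9700 = -29100$)
$\frac{37 \left(-14\right) F{\left(-1 \right)}}{27694} + \frac{E}{20776} = \frac{37 \left(-14\right) \frac{1}{3}}{27694} - \frac{29100}{20776} = \left(-518\right) \frac{1}{3} \cdot \frac{1}{27694} - \frac{7275}{5194} = \left(- \frac{518}{3}\right) \frac{1}{27694} - \frac{7275}{5194} = - \frac{259}{41541} - \frac{7275}{5194} = - \frac{303556021}{215763954}$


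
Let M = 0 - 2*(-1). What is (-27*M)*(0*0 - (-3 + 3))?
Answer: 0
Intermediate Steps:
M = 2 (M = 0 + 2 = 2)
(-27*M)*(0*0 - (-3 + 3)) = (-27*2)*(0*0 - (-3 + 3)) = -54*(0 - 1*0) = -54*(0 + 0) = -54*0 = 0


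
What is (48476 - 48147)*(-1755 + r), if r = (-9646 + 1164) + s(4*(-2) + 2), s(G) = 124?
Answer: -3327177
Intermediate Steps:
r = -8358 (r = (-9646 + 1164) + 124 = -8482 + 124 = -8358)
(48476 - 48147)*(-1755 + r) = (48476 - 48147)*(-1755 - 8358) = 329*(-10113) = -3327177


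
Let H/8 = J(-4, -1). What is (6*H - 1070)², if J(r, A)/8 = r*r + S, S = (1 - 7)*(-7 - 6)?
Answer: 1226820676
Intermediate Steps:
S = 78 (S = -6*(-13) = 78)
J(r, A) = 624 + 8*r² (J(r, A) = 8*(r*r + 78) = 8*(r² + 78) = 8*(78 + r²) = 624 + 8*r²)
H = 6016 (H = 8*(624 + 8*(-4)²) = 8*(624 + 8*16) = 8*(624 + 128) = 8*752 = 6016)
(6*H - 1070)² = (6*6016 - 1070)² = (36096 - 1070)² = 35026² = 1226820676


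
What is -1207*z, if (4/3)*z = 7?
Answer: -25347/4 ≈ -6336.8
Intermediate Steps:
z = 21/4 (z = (3/4)*7 = 21/4 ≈ 5.2500)
-1207*z = -1207*21/4 = -25347/4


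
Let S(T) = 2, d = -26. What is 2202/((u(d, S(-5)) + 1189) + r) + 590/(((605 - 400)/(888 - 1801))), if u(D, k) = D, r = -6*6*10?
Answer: -86420120/32923 ≈ -2624.9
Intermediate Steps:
r = -360 (r = -36*10 = -360)
2202/((u(d, S(-5)) + 1189) + r) + 590/(((605 - 400)/(888 - 1801))) = 2202/((-26 + 1189) - 360) + 590/(((605 - 400)/(888 - 1801))) = 2202/(1163 - 360) + 590/((205/(-913))) = 2202/803 + 590/((205*(-1/913))) = 2202*(1/803) + 590/(-205/913) = 2202/803 + 590*(-913/205) = 2202/803 - 107734/41 = -86420120/32923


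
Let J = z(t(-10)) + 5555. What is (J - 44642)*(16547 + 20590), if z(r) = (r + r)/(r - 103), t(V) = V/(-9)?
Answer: -1331094026463/917 ≈ -1.4516e+9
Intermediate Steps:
t(V) = -V/9 (t(V) = V*(-⅑) = -V/9)
z(r) = 2*r/(-103 + r) (z(r) = (2*r)/(-103 + r) = 2*r/(-103 + r))
J = 5093915/917 (J = 2*(-⅑*(-10))/(-103 - ⅑*(-10)) + 5555 = 2*(10/9)/(-103 + 10/9) + 5555 = 2*(10/9)/(-917/9) + 5555 = 2*(10/9)*(-9/917) + 5555 = -20/917 + 5555 = 5093915/917 ≈ 5555.0)
(J - 44642)*(16547 + 20590) = (5093915/917 - 44642)*(16547 + 20590) = -35842799/917*37137 = -1331094026463/917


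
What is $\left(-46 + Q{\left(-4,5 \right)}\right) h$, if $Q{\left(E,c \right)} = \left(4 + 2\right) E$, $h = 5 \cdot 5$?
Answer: $-1750$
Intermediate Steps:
$h = 25$
$Q{\left(E,c \right)} = 6 E$
$\left(-46 + Q{\left(-4,5 \right)}\right) h = \left(-46 + 6 \left(-4\right)\right) 25 = \left(-46 - 24\right) 25 = \left(-70\right) 25 = -1750$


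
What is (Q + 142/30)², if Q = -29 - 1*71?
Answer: 2042041/225 ≈ 9075.7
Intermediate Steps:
Q = -100 (Q = -29 - 71 = -100)
(Q + 142/30)² = (-100 + 142/30)² = (-100 + 142*(1/30))² = (-100 + 71/15)² = (-1429/15)² = 2042041/225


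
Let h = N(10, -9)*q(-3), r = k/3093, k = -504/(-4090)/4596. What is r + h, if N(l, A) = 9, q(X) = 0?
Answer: 7/807515285 ≈ 8.6686e-9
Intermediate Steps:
k = 21/783235 (k = -504*(-1/4090)*(1/4596) = (252/2045)*(1/4596) = 21/783235 ≈ 2.6812e-5)
r = 7/807515285 (r = (21/783235)/3093 = (21/783235)*(1/3093) = 7/807515285 ≈ 8.6686e-9)
h = 0 (h = 9*0 = 0)
r + h = 7/807515285 + 0 = 7/807515285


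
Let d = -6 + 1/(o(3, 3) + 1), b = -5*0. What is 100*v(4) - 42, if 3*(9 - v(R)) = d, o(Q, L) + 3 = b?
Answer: 3224/3 ≈ 1074.7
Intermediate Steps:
b = 0
o(Q, L) = -3 (o(Q, L) = -3 + 0 = -3)
d = -13/2 (d = -6 + 1/(-3 + 1) = -6 + 1/(-2) = -6 - 1/2 = -13/2 ≈ -6.5000)
v(R) = 67/6 (v(R) = 9 - 1/3*(-13/2) = 9 + 13/6 = 67/6)
100*v(4) - 42 = 100*(67/6) - 42 = 3350/3 - 42 = 3224/3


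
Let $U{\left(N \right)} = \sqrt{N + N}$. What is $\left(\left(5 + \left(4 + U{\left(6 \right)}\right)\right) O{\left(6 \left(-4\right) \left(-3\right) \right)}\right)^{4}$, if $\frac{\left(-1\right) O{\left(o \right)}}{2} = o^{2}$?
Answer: $144868372110441971712 + 77374062347572740096 \sqrt{3} \approx 2.7888 \cdot 10^{20}$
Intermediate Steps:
$U{\left(N \right)} = \sqrt{2} \sqrt{N}$ ($U{\left(N \right)} = \sqrt{2 N} = \sqrt{2} \sqrt{N}$)
$O{\left(o \right)} = - 2 o^{2}$
$\left(\left(5 + \left(4 + U{\left(6 \right)}\right)\right) O{\left(6 \left(-4\right) \left(-3\right) \right)}\right)^{4} = \left(\left(5 + \left(4 + \sqrt{2} \sqrt{6}\right)\right) \left(- 2 \left(6 \left(-4\right) \left(-3\right)\right)^{2}\right)\right)^{4} = \left(\left(5 + \left(4 + 2 \sqrt{3}\right)\right) \left(- 2 \left(\left(-24\right) \left(-3\right)\right)^{2}\right)\right)^{4} = \left(\left(9 + 2 \sqrt{3}\right) \left(- 2 \cdot 72^{2}\right)\right)^{4} = \left(\left(9 + 2 \sqrt{3}\right) \left(\left(-2\right) 5184\right)\right)^{4} = \left(\left(9 + 2 \sqrt{3}\right) \left(-10368\right)\right)^{4} = \left(-93312 - 20736 \sqrt{3}\right)^{4}$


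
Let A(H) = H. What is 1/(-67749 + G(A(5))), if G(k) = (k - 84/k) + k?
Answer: -5/338779 ≈ -1.4759e-5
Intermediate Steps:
G(k) = -84/k + 2*k
1/(-67749 + G(A(5))) = 1/(-67749 + (-84/5 + 2*5)) = 1/(-67749 + (-84*1/5 + 10)) = 1/(-67749 + (-84/5 + 10)) = 1/(-67749 - 34/5) = 1/(-338779/5) = -5/338779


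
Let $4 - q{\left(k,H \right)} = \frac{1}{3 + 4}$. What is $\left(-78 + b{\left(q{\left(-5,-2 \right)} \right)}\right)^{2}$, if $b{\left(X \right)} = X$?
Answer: $\frac{269361}{49} \approx 5497.2$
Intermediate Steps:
$q{\left(k,H \right)} = \frac{27}{7}$ ($q{\left(k,H \right)} = 4 - \frac{1}{3 + 4} = 4 - \frac{1}{7} = \frac{27}{7}$)
$\left(-78 + b{\left(q{\left(-5,-2 \right)} \right)}\right)^{2} = \left(-78 + \frac{27}{7}\right)^{2} = \left(- \frac{519}{7}\right)^{2} = \frac{269361}{49}$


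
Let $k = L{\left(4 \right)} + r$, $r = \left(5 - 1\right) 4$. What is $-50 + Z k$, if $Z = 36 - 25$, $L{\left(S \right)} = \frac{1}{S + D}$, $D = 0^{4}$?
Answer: $\frac{515}{4} \approx 128.75$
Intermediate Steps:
$D = 0$
$L{\left(S \right)} = \frac{1}{S}$ ($L{\left(S \right)} = \frac{1}{S + 0} = \frac{1}{S}$)
$Z = 11$
$r = 16$ ($r = 4 \cdot 4 = 16$)
$k = \frac{65}{4}$ ($k = \frac{1}{4} + 16 = \frac{65}{4} \approx 16.25$)
$-50 + Z k = -50 + 11 \cdot \frac{65}{4} = -50 + \frac{715}{4} = \frac{515}{4}$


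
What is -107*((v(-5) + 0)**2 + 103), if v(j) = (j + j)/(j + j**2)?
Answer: -44191/4 ≈ -11048.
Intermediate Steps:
v(j) = 2*j/(j + j**2) (v(j) = (2*j)/(j + j**2) = 2*j/(j + j**2))
-107*((v(-5) + 0)**2 + 103) = -107*((2/(1 - 5) + 0)**2 + 103) = -107*((2/(-4) + 0)**2 + 103) = -107*((2*(-1/4) + 0)**2 + 103) = -107*((-1/2 + 0)**2 + 103) = -107*((-1/2)**2 + 103) = -107*(1/4 + 103) = -107*413/4 = -44191/4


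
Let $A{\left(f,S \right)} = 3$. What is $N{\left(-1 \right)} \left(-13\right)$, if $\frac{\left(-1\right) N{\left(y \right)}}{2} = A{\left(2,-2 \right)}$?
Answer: $78$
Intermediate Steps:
$N{\left(y \right)} = -6$ ($N{\left(y \right)} = \left(-2\right) 3 = -6$)
$N{\left(-1 \right)} \left(-13\right) = \left(-6\right) \left(-13\right) = 78$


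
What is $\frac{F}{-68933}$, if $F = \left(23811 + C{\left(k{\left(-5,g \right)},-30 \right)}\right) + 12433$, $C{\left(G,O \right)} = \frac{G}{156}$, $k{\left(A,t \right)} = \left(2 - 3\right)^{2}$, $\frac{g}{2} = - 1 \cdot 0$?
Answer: $- \frac{5654065}{10753548} \approx -0.52579$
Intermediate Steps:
$g = 0$ ($g = 2 \left(- 1 \cdot 0\right) = 2 \left(\left(-1\right) 0\right) = 2 \cdot 0 = 0$)
$k{\left(A,t \right)} = 1$ ($k{\left(A,t \right)} = \left(-1\right)^{2} = 1$)
$C{\left(G,O \right)} = \frac{G}{156}$ ($C{\left(G,O \right)} = G \frac{1}{156} = \frac{G}{156}$)
$F = \frac{5654065}{156}$ ($F = \left(23811 + \frac{1}{156} \cdot 1\right) + 12433 = \left(23811 + \frac{1}{156}\right) + 12433 = \frac{3714517}{156} + 12433 = \frac{5654065}{156} \approx 36244.0$)
$\frac{F}{-68933} = \frac{5654065}{156 \left(-68933\right)} = \frac{5654065}{156} \left(- \frac{1}{68933}\right) = - \frac{5654065}{10753548}$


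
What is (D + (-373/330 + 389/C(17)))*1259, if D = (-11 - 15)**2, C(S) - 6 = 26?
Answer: 4567018723/5280 ≈ 8.6497e+5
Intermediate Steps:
C(S) = 32 (C(S) = 6 + 26 = 32)
D = 676 (D = (-26)**2 = 676)
(D + (-373/330 + 389/C(17)))*1259 = (676 + (-373/330 + 389/32))*1259 = (676 + 58217/5280)*1259 = (3627497/5280)*1259 = 4567018723/5280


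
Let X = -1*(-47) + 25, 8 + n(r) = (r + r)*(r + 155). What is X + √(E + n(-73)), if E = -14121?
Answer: 72 + I*√26101 ≈ 72.0 + 161.56*I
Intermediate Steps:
n(r) = -8 + 2*r*(155 + r) (n(r) = -8 + (r + r)*(r + 155) = -8 + (2*r)*(155 + r) = -8 + 2*r*(155 + r))
X = 72 (X = 47 + 25 = 72)
X + √(E + n(-73)) = 72 + √(-14121 + (-8 + 2*(-73)² + 310*(-73))) = 72 + √(-14121 + (-8 + 2*5329 - 22630)) = 72 + √(-14121 + (-8 + 10658 - 22630)) = 72 + √(-14121 - 11980) = 72 + √(-26101) = 72 + I*√26101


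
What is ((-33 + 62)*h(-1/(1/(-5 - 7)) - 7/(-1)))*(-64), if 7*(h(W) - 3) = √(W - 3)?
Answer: -46400/7 ≈ -6628.6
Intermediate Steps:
h(W) = 3 + √(-3 + W)/7 (h(W) = 3 + √(W - 3)/7 = 3 + √(-3 + W)/7)
((-33 + 62)*h(-1/(1/(-5 - 7)) - 7/(-1)))*(-64) = ((-33 + 62)*(3 + √(-3 + (-1/(1/(-5 - 7)) - 7/(-1)))/7))*(-64) = (29*(3 + √(-3 + (-1/(1/(-12)) - 7*(-1)))/7))*(-64) = (29*(3 + √(-3 + (-1/(-1/12) + 7))/7))*(-64) = (29*(3 + √(-3 + (-1*(-12) + 7))/7))*(-64) = (29*(3 + √(-3 + (12 + 7))/7))*(-64) = (29*(3 + √(-3 + 19)/7))*(-64) = (29*(3 + √16/7))*(-64) = (29*(3 + (⅐)*4))*(-64) = (29*(3 + 4/7))*(-64) = (29*(25/7))*(-64) = (725/7)*(-64) = -46400/7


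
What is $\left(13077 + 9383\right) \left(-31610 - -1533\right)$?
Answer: $-675529420$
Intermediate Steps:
$\left(13077 + 9383\right) \left(-31610 - -1533\right) = 22460 \left(-31610 + 1533\right) = 22460 \left(-30077\right) = -675529420$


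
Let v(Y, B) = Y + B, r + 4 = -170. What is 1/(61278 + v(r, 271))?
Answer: 1/61375 ≈ 1.6293e-5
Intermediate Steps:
r = -174 (r = -4 - 170 = -174)
v(Y, B) = B + Y
1/(61278 + v(r, 271)) = 1/(61278 + (271 - 174)) = 1/(61278 + 97) = 1/61375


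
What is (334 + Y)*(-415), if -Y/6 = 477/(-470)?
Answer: -6633443/47 ≈ -1.4114e+5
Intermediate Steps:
Y = 1431/235 (Y = -2862/(-470) = -2862*(-1)/470 = -6*(-477/470) = 1431/235 ≈ 6.0894)
(334 + Y)*(-415) = (334 + 1431/235)*(-415) = (79921/235)*(-415) = -6633443/47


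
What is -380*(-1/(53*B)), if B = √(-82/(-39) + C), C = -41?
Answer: -380*I*√59163/80401 ≈ -1.1496*I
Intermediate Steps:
B = I*√59163/39 (B = √(-82/(-39) - 41) = √(-82*(-1/39) - 41) = √(82/39 - 41) = √(-1517/39) = I*√59163/39 ≈ 6.2368*I)
-380*(-1/(53*B)) = -380*I*√59163/80401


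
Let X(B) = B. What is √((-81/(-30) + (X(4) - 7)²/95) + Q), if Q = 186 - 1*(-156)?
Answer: 3*√1383010/190 ≈ 18.569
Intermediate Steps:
Q = 342 (Q = 186 + 156 = 342)
√((-81/(-30) + (X(4) - 7)²/95) + Q) = √((-81/(-30) + (4 - 7)²/95) + 342) = √((-81*(-1/30) + (-3)²*(1/95)) + 342) = √((27/10 + 9*(1/95)) + 342) = √((27/10 + 9/95) + 342) = √(531/190 + 342) = √(65511/190) = 3*√1383010/190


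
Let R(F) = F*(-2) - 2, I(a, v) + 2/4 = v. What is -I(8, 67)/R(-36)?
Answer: -19/20 ≈ -0.95000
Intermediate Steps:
I(a, v) = -½ + v
R(F) = -2 - 2*F (R(F) = -2*F - 2 = -2 - 2*F)
-I(8, 67)/R(-36) = -(-½ + 67)/(-2 - 2*(-36)) = -133/(2*(-2 + 72)) = -133/(2*70) = -1*19/20 = -19/20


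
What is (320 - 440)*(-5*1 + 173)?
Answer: -20160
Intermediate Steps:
(320 - 440)*(-5*1 + 173) = -120*(-5 + 173) = -120*168 = -20160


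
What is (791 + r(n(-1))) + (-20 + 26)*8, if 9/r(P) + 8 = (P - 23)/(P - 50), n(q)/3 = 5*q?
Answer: 403813/482 ≈ 837.79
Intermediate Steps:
n(q) = 15*q (n(q) = 3*(5*q) = 15*q)
r(P) = 9/(-8 + (-23 + P)/(-50 + P)) (r(P) = 9/(-8 + (P - 23)/(P - 50)) = 9/(-8 + (-23 + P)/(-50 + P)))
(791 + r(n(-1))) + (-20 + 26)*8 = (791 + 9*(50 - 15*(-1))/(-377 + 7*(15*(-1)))) + (-20 + 26)*8 = (791 + 9*(50 - 1*(-15))/(-377 + 7*(-15))) + 6*8 = (791 + 9*(50 + 15)/(-377 - 105)) + 48 = (791 + 9*65/(-482)) + 48 = (791 + 9*(-1/482)*65) + 48 = (791 - 585/482) + 48 = 380677/482 + 48 = 403813/482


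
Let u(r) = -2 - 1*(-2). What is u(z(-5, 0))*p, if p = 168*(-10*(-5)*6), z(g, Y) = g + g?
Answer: 0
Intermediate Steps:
z(g, Y) = 2*g
u(r) = 0 (u(r) = -2 + 2 = 0)
p = 50400 (p = 168*(50*6) = 168*300 = 50400)
u(z(-5, 0))*p = 0*50400 = 0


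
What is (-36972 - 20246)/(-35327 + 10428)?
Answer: 8174/3557 ≈ 2.2980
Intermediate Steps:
(-36972 - 20246)/(-35327 + 10428) = -57218/(-24899) = -57218*(-1/24899) = 8174/3557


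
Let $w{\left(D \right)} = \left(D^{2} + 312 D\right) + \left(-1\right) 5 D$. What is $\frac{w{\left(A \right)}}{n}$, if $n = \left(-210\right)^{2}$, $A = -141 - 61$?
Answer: $- \frac{101}{210} \approx -0.48095$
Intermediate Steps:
$A = -202$
$n = 44100$
$w{\left(D \right)} = D^{2} + 307 D$ ($w{\left(D \right)} = \left(D^{2} + 312 D\right) - 5 D = D^{2} + 307 D$)
$\frac{w{\left(A \right)}}{n} = \frac{\left(-202\right) \left(307 - 202\right)}{44100} = \left(-202\right) 105 \cdot \frac{1}{44100} = \left(-21210\right) \frac{1}{44100} = - \frac{101}{210}$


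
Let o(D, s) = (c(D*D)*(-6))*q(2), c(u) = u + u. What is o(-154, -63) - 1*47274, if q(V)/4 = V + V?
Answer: -4600746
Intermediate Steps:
q(V) = 8*V (q(V) = 4*(V + V) = 4*(2*V) = 8*V)
c(u) = 2*u
o(D, s) = -192*D² (o(D, s) = ((2*(D*D))*(-6))*(8*2) = ((2*D²)*(-6))*16 = -12*D²*16 = -192*D²)
o(-154, -63) - 1*47274 = -192*(-154)² - 1*47274 = -192*23716 - 47274 = -4553472 - 47274 = -4600746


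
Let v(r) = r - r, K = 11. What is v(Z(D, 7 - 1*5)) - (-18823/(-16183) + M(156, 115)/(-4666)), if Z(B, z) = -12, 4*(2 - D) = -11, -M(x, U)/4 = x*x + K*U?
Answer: -872516025/37754939 ≈ -23.110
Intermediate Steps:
M(x, U) = -44*U - 4*x² (M(x, U) = -4*(x*x + 11*U) = -4*(x² + 11*U) = -44*U - 4*x²)
D = 19/4 (D = 2 - ¼*(-11) = 2 + 11/4 = 19/4 ≈ 4.7500)
v(r) = 0
v(Z(D, 7 - 1*5)) - (-18823/(-16183) + M(156, 115)/(-4666)) = 0 - (-18823/(-16183) + (-44*115 - 4*156²)/(-4666)) = 0 - (-18823*(-1/16183) + (-5060 - 4*24336)*(-1/4666)) = 0 - (18823/16183 + (-5060 - 97344)*(-1/4666)) = 0 - (18823/16183 - 102404*(-1/4666)) = 0 - (18823/16183 + 51202/2333) = 0 - 1*872516025/37754939 = 0 - 872516025/37754939 = -872516025/37754939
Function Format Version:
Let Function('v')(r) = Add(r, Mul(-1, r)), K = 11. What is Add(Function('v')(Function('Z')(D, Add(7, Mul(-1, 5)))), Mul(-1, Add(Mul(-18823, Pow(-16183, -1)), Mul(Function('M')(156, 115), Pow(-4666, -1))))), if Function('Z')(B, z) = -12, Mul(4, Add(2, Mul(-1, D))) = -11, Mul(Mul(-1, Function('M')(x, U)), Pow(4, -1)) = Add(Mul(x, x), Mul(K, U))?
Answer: Rational(-872516025, 37754939) ≈ -23.110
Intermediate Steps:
Function('M')(x, U) = Add(Mul(-44, U), Mul(-4, Pow(x, 2))) (Function('M')(x, U) = Mul(-4, Add(Mul(x, x), Mul(11, U))) = Mul(-4, Add(Pow(x, 2), Mul(11, U))) = Add(Mul(-44, U), Mul(-4, Pow(x, 2))))
D = Rational(19, 4) (D = Add(2, Mul(Rational(-1, 4), -11)) = Add(2, Rational(11, 4)) = Rational(19, 4) ≈ 4.7500)
Function('v')(r) = 0
Add(Function('v')(Function('Z')(D, Add(7, Mul(-1, 5)))), Mul(-1, Add(Mul(-18823, Pow(-16183, -1)), Mul(Function('M')(156, 115), Pow(-4666, -1))))) = Add(0, Mul(-1, Add(Mul(-18823, Pow(-16183, -1)), Mul(Add(Mul(-44, 115), Mul(-4, Pow(156, 2))), Pow(-4666, -1))))) = Add(0, Mul(-1, Add(Mul(-18823, Rational(-1, 16183)), Mul(Add(-5060, Mul(-4, 24336)), Rational(-1, 4666))))) = Add(0, Mul(-1, Add(Rational(18823, 16183), Mul(Add(-5060, -97344), Rational(-1, 4666))))) = Add(0, Mul(-1, Add(Rational(18823, 16183), Mul(-102404, Rational(-1, 4666))))) = Add(0, Mul(-1, Add(Rational(18823, 16183), Rational(51202, 2333)))) = Add(0, Mul(-1, Rational(872516025, 37754939))) = Add(0, Rational(-872516025, 37754939)) = Rational(-872516025, 37754939)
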